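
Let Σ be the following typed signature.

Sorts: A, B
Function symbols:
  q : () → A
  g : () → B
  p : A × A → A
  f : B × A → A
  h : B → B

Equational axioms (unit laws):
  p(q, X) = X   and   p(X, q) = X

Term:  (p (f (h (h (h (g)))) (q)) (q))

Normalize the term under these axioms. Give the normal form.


1. (p (f (h (h (h (g)))) (q)) (q))  →  (f (h (h (h (g)))) (q))

normal form = (f (h (h (h (g)))) (q))


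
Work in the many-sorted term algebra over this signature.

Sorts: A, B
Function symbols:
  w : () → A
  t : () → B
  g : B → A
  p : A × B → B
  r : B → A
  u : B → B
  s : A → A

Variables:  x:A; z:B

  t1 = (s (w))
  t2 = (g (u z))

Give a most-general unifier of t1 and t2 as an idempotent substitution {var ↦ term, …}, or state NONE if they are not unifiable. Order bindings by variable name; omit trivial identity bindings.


NONE (not unifiable)

head clash or occurs-check failure — not unifiable


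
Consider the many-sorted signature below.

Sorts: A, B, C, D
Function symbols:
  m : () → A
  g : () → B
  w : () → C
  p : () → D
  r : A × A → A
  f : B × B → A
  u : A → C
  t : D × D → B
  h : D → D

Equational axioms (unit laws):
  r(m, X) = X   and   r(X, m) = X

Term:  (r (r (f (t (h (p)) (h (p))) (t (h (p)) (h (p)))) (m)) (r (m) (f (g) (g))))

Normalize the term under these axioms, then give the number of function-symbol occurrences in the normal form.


size = 15

1. (r (r (f (t (h (p)) (h (p))) (t (h (p)) (h (p)))) (m)) (r (m) (f (g) (g))))  →  (r (f (t (h (p)) (h (p))) (t (h (p)) (h (p)))) (r (m) (f (g) (g))))
2. (r (f (t (h (p)) (h (p))) (t (h (p)) (h (p)))) (r (m) (f (g) (g))))  →  (r (f (t (h (p)) (h (p))) (t (h (p)) (h (p)))) (f (g) (g)))
normal form: (r (f (t (h (p)) (h (p))) (t (h (p)) (h (p)))) (f (g) (g)))


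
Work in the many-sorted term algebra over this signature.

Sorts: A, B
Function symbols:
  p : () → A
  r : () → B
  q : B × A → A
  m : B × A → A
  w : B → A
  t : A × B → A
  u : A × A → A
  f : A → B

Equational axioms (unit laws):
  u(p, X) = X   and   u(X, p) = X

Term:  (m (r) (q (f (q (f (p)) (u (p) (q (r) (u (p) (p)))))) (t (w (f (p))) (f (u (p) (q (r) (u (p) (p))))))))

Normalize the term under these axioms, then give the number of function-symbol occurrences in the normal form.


1. (m (r) (q (f (q (f (p)) (u (p) (q (r) (u (p) (p)))))) (t (w (f (p))) (f (u (p) (q (r) (u (p) (p))))))))  →  (m (r) (q (f (q (f (p)) (q (r) (u (p) (p))))) (t (w (f (p))) (f (u (p) (q (r) (u (p) (p))))))))
2. (m (r) (q (f (q (f (p)) (q (r) (u (p) (p))))) (t (w (f (p))) (f (u (p) (q (r) (u (p) (p))))))))  →  (m (r) (q (f (q (f (p)) (q (r) (p)))) (t (w (f (p))) (f (u (p) (q (r) (u (p) (p))))))))
3. (m (r) (q (f (q (f (p)) (q (r) (p)))) (t (w (f (p))) (f (u (p) (q (r) (u (p) (p))))))))  →  (m (r) (q (f (q (f (p)) (q (r) (p)))) (t (w (f (p))) (f (q (r) (u (p) (p)))))))
4. (m (r) (q (f (q (f (p)) (q (r) (p)))) (t (w (f (p))) (f (q (r) (u (p) (p)))))))  →  (m (r) (q (f (q (f (p)) (q (r) (p)))) (t (w (f (p))) (f (q (r) (p))))))
normal form: (m (r) (q (f (q (f (p)) (q (r) (p)))) (t (w (f (p))) (f (q (r) (p))))))

size = 18


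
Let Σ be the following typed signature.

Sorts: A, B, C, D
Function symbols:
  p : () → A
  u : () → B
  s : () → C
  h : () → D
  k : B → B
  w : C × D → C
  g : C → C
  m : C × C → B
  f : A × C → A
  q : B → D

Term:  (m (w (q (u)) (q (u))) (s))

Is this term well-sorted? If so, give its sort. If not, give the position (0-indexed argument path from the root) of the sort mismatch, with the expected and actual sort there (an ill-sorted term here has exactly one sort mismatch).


ill-sorted at position [0, 0]: expected C, got D

      (u) : B
    (q (u)) : D
      (u) : B
    (q (u)) : D
  (w (q (u)) (q (u))) : ✗ arg 0 at [0, 0] has sort D, expected C
  (s) : C


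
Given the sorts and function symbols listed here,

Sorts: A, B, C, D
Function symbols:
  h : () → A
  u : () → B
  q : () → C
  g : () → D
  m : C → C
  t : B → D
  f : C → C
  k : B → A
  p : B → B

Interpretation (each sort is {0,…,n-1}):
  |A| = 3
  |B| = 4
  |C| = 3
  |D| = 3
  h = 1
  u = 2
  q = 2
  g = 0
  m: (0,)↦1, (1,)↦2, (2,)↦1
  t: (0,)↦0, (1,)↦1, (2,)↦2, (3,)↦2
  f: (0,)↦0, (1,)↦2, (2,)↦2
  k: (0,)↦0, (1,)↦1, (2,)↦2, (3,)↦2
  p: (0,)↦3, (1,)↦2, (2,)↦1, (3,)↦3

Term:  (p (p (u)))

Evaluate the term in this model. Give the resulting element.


value = 2

  u = 2
  (p (u)) = p(2,) = 1
  (p (p (u))) = p(1,) = 2


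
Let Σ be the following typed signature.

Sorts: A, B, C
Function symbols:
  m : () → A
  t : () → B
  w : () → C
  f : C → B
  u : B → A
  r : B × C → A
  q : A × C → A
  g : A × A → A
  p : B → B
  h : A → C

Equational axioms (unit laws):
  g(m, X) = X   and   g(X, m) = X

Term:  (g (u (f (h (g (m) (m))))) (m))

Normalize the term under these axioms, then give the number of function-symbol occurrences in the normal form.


size = 4

1. (g (u (f (h (g (m) (m))))) (m))  →  (u (f (h (g (m) (m)))))
2. (u (f (h (g (m) (m)))))  →  (u (f (h (m))))
normal form: (u (f (h (m))))


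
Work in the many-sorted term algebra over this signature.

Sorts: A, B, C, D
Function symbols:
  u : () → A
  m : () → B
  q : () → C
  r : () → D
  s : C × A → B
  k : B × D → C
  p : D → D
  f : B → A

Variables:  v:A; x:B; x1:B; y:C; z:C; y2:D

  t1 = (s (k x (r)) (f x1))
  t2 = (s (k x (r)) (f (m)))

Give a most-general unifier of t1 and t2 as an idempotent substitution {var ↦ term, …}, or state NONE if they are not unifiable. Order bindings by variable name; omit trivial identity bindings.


{x1 ↦ (m)}


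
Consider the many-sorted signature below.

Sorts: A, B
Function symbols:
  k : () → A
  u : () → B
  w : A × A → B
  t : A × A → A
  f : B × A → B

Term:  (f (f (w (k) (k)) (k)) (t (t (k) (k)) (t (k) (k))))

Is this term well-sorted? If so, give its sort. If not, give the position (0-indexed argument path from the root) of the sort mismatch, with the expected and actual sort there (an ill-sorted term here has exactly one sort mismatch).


well-sorted; sort = B

      (k) : A
      (k) : A
    (w (k) (k)) : B
    (k) : A
  (f (w (k) (k)) (k)) : B
      (k) : A
      (k) : A
    (t (k) (k)) : A
      (k) : A
      (k) : A
    (t (k) (k)) : A
  (t (t (k) (k)) (t (k) (k))) : A
(f (f (w (k) (k)) (k)) (t (t (k) (k)) (t (k) (k)))) : B


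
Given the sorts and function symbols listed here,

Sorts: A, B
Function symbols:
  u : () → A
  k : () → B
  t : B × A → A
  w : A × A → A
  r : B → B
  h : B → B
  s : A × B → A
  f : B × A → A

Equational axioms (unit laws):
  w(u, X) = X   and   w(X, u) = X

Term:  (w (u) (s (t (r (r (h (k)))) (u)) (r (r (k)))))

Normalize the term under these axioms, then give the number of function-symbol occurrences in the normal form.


size = 10

1. (w (u) (s (t (r (r (h (k)))) (u)) (r (r (k)))))  →  (s (t (r (r (h (k)))) (u)) (r (r (k))))
normal form: (s (t (r (r (h (k)))) (u)) (r (r (k))))


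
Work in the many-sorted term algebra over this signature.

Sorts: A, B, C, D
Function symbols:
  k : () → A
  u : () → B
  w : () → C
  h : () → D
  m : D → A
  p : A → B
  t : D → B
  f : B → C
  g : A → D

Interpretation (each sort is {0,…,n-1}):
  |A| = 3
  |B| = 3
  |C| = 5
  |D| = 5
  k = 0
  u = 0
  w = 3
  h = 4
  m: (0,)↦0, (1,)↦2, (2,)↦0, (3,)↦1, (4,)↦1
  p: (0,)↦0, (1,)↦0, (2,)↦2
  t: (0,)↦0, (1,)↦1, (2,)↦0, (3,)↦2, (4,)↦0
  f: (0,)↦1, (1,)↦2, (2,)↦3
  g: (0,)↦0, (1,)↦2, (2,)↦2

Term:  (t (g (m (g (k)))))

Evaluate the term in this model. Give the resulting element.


  k = 0
  (g (k)) = g(0,) = 0
  (m (g (k))) = m(0,) = 0
  (g (m (g (k)))) = g(0,) = 0
  (t (g (m (g (k))))) = t(0,) = 0

value = 0


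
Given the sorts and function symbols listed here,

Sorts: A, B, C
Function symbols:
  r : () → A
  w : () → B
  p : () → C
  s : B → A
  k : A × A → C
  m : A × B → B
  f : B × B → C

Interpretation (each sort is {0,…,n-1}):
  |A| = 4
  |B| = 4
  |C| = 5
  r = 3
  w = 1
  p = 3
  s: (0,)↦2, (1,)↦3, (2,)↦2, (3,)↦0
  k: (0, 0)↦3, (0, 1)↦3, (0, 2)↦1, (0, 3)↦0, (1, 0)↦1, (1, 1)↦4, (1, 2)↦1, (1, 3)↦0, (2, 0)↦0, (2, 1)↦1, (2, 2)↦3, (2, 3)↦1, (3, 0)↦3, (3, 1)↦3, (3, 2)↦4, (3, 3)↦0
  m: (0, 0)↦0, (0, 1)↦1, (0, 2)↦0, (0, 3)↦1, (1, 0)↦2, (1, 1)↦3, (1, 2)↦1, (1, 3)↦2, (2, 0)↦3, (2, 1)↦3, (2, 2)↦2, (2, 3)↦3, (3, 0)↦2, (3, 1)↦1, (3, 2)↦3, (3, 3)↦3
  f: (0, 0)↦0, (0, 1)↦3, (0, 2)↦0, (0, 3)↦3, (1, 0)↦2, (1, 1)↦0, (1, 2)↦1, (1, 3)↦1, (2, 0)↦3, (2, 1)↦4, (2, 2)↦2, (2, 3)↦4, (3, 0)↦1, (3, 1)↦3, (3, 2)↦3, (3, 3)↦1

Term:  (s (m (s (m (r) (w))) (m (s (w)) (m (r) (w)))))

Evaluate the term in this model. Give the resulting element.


value = 3

  r = 3
  w = 1
  (m (r) (w)) = m(3, 1) = 1
  (s (m (r) (w))) = s(1,) = 3
  w = 1
  (s (w)) = s(1,) = 3
  r = 3
  w = 1
  (m (r) (w)) = m(3, 1) = 1
  (m (s (w)) (m (r) (w))) = m(3, 1) = 1
  (m (s (m (r) (w))) (m (s (w)) (m (r) (w)))) = m(3, 1) = 1
  (s (m (s (m (r) (w))) (m (s (w)) (m (r) (w))))) = s(1,) = 3


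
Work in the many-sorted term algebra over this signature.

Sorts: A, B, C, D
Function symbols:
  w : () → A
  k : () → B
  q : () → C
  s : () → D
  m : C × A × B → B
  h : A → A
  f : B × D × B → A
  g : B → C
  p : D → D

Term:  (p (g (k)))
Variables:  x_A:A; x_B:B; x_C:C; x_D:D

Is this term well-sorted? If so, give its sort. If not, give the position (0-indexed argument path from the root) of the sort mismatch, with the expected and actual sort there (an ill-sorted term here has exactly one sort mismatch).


    (k) : B
  (g (k)) : C
(p (g (k))) : ✗ arg 0 at [0] has sort C, expected D

ill-sorted at position [0]: expected D, got C


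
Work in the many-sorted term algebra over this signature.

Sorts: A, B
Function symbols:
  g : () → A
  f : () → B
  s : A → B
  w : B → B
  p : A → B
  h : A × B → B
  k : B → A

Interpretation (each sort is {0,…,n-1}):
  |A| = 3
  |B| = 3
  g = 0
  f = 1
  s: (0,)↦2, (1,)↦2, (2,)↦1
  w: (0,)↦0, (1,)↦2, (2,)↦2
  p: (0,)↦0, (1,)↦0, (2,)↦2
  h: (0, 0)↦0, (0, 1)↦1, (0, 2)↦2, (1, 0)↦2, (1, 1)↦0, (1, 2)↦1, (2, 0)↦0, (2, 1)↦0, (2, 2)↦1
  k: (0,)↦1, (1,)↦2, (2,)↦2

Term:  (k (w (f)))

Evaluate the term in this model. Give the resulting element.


  f = 1
  (w (f)) = w(1,) = 2
  (k (w (f))) = k(2,) = 2

value = 2


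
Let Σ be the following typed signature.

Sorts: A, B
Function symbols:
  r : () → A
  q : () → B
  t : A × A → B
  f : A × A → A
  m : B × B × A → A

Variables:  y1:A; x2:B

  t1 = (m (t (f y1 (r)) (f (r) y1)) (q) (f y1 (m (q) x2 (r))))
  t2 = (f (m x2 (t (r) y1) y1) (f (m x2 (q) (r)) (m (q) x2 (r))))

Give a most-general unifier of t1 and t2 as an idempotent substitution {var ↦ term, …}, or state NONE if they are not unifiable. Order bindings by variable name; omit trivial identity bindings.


head clash or occurs-check failure — not unifiable

NONE (not unifiable)


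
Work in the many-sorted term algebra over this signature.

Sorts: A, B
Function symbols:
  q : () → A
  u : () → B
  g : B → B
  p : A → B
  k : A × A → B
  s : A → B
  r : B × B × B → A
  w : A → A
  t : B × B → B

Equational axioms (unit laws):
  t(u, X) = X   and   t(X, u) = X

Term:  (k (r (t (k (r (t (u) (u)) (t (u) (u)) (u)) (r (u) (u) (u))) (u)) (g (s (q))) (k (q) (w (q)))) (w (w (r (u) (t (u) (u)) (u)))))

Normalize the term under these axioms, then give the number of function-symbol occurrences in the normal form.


1. (k (r (t (k (r (t (u) (u)) (t (u) (u)) (u)) (r (u) (u) (u))) (u)) (g (s (q))) (k (q) (w (q)))) (w (w (r (u) (t (u) (u)) (u)))))  →  (k (r (k (r (t (u) (u)) (t (u) (u)) (u)) (r (u) (u) (u))) (g (s (q))) (k (q) (w (q)))) (w (w (r (u) (t (u) (u)) (u)))))
2. (k (r (k (r (t (u) (u)) (t (u) (u)) (u)) (r (u) (u) (u))) (g (s (q))) (k (q) (w (q)))) (w (w (r (u) (t (u) (u)) (u)))))  →  (k (r (k (r (u) (t (u) (u)) (u)) (r (u) (u) (u))) (g (s (q))) (k (q) (w (q)))) (w (w (r (u) (t (u) (u)) (u)))))
3. (k (r (k (r (u) (t (u) (u)) (u)) (r (u) (u) (u))) (g (s (q))) (k (q) (w (q)))) (w (w (r (u) (t (u) (u)) (u)))))  →  (k (r (k (r (u) (u) (u)) (r (u) (u) (u))) (g (s (q))) (k (q) (w (q)))) (w (w (r (u) (t (u) (u)) (u)))))
4. (k (r (k (r (u) (u) (u)) (r (u) (u) (u))) (g (s (q))) (k (q) (w (q)))) (w (w (r (u) (t (u) (u)) (u)))))  →  (k (r (k (r (u) (u) (u)) (r (u) (u) (u))) (g (s (q))) (k (q) (w (q)))) (w (w (r (u) (u) (u)))))
normal form: (k (r (k (r (u) (u) (u)) (r (u) (u) (u))) (g (s (q))) (k (q) (w (q)))) (w (w (r (u) (u) (u)))))

size = 24


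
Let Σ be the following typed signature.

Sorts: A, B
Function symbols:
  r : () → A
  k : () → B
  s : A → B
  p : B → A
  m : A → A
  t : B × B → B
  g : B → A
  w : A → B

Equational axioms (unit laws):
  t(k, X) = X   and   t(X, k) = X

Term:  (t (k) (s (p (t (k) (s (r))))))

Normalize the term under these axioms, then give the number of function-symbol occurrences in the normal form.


1. (t (k) (s (p (t (k) (s (r))))))  →  (s (p (t (k) (s (r)))))
2. (s (p (t (k) (s (r)))))  →  (s (p (s (r))))
normal form: (s (p (s (r))))

size = 4


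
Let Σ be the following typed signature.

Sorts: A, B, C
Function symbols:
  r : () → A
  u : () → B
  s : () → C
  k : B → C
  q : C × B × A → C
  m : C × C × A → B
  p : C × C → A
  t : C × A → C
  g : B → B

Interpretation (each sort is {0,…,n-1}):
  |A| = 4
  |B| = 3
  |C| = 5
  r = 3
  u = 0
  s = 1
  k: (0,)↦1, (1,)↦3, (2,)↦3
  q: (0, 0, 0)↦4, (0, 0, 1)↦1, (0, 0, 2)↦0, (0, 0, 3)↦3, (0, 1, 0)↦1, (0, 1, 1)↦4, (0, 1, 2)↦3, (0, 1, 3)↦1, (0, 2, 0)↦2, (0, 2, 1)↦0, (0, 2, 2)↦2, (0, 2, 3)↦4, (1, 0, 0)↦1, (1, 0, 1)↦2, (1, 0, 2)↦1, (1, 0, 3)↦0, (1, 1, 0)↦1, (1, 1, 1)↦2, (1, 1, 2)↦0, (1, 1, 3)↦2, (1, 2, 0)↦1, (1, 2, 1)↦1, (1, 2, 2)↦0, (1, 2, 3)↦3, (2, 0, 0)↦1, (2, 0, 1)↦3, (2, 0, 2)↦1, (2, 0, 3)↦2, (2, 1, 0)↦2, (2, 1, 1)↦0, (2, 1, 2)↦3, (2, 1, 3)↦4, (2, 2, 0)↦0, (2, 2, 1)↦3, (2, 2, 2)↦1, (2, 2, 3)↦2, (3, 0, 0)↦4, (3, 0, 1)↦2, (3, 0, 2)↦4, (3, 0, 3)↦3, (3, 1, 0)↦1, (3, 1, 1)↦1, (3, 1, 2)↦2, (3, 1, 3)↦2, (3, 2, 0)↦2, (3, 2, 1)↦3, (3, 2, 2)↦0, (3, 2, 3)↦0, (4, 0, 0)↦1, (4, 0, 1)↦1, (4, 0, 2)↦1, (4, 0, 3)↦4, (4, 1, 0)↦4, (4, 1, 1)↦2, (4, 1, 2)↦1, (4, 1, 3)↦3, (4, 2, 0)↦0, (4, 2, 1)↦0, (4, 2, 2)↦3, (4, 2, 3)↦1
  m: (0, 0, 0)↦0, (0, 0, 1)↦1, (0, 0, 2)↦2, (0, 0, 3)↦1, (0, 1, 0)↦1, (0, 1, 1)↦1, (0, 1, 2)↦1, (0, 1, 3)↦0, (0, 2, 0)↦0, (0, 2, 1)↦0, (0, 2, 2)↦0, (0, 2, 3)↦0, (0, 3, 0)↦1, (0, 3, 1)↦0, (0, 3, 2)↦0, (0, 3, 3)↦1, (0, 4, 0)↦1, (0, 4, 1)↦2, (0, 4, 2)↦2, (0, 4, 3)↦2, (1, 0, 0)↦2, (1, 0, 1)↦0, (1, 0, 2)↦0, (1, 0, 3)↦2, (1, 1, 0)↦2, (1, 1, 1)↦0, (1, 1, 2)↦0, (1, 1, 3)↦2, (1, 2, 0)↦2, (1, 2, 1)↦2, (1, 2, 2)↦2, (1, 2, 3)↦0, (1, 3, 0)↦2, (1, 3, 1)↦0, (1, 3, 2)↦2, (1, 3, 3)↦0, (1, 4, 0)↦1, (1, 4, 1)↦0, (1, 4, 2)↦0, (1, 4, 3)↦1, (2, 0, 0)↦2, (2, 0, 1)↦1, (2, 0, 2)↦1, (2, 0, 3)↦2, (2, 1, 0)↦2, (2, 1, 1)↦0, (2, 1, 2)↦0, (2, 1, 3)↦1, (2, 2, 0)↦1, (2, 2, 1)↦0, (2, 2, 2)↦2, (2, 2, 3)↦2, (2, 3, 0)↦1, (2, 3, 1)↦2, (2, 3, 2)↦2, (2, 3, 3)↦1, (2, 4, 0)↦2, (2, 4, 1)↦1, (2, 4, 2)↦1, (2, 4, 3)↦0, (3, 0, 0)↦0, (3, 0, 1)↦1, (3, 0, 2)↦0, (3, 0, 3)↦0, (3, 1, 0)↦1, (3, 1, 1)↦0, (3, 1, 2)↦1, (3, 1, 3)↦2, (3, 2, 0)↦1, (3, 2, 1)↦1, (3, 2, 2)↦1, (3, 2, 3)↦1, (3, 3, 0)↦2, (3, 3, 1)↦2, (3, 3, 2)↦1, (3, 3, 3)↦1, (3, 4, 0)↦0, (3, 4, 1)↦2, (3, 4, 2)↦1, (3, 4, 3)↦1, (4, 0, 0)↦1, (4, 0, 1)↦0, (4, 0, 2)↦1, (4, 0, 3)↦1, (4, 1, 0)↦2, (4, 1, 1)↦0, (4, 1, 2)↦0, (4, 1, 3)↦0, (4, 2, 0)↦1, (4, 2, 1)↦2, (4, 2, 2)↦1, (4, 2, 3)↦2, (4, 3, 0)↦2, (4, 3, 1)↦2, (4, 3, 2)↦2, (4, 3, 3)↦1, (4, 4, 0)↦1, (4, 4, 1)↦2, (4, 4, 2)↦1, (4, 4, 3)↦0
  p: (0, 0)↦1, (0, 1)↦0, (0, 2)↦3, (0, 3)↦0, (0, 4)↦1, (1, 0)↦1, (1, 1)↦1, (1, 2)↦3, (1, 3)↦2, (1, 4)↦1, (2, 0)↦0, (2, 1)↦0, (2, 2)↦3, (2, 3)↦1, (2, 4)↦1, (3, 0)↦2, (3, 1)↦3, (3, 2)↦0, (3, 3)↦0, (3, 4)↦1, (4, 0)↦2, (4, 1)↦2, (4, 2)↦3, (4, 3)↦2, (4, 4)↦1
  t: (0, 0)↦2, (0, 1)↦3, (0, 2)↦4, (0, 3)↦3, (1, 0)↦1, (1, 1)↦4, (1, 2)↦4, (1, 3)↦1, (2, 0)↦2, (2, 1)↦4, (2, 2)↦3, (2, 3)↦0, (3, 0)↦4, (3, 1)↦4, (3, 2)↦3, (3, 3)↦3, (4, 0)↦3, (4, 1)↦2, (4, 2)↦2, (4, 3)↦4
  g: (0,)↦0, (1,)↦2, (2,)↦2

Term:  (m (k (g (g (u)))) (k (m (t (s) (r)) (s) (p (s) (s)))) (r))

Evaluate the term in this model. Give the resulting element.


value = 2

  u = 0
  (g (u)) = g(0,) = 0
  (g (g (u))) = g(0,) = 0
  (k (g (g (u)))) = k(0,) = 1
  s = 1
  r = 3
  (t (s) (r)) = t(1, 3) = 1
  s = 1
  s = 1
  s = 1
  (p (s) (s)) = p(1, 1) = 1
  (m (t (s) (r)) (s) (p (s) (s))) = m(1, 1, 1) = 0
  (k (m (t (s) (r)) (s) (p (s) (s)))) = k(0,) = 1
  r = 3
  (m (k (g (g (u)))) (k (m (t (s) (r)) (s) (p (s) (s)))) (r)) = m(1, 1, 3) = 2


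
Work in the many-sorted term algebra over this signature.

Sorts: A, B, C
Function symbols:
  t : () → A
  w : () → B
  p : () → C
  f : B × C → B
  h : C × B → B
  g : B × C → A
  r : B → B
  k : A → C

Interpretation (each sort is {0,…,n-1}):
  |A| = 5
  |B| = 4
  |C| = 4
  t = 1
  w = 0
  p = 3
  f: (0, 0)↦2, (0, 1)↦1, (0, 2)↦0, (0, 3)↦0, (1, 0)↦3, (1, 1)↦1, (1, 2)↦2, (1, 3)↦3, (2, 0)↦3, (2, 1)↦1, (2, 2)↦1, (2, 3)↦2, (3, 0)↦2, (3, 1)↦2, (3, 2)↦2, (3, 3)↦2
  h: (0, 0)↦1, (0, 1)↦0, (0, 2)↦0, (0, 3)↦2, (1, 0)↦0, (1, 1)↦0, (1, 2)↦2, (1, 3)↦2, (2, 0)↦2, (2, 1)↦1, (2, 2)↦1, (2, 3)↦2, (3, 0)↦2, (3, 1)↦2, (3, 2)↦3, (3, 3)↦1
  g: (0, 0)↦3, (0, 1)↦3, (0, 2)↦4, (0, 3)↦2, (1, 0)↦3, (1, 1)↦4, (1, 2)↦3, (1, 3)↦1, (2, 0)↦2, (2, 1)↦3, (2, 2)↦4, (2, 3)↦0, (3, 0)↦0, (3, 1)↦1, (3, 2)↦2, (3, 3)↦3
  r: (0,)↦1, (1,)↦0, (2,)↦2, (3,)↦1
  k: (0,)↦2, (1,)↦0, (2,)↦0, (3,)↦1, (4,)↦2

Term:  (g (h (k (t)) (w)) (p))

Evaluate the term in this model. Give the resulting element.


  t = 1
  (k (t)) = k(1,) = 0
  w = 0
  (h (k (t)) (w)) = h(0, 0) = 1
  p = 3
  (g (h (k (t)) (w)) (p)) = g(1, 3) = 1

value = 1


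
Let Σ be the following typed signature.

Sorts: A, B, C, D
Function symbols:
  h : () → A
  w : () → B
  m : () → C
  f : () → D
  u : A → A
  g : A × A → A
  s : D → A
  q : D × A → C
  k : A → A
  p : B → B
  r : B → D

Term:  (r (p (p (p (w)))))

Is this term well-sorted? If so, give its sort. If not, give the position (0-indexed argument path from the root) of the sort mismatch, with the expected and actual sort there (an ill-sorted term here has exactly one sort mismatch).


well-sorted; sort = D

        (w) : B
      (p (w)) : B
    (p (p (w))) : B
  (p (p (p (w)))) : B
(r (p (p (p (w))))) : D


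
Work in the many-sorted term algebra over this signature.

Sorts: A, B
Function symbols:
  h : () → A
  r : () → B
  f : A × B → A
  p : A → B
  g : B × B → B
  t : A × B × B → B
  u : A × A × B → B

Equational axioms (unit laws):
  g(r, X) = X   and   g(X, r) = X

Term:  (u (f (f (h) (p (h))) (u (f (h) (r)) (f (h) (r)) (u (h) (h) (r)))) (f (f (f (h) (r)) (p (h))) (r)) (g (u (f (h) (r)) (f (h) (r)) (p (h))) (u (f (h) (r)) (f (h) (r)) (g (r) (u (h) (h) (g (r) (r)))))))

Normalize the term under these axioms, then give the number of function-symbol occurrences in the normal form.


1. (u (f (f (h) (p (h))) (u (f (h) (r)) (f (h) (r)) (u (h) (h) (r)))) (f (f (f (h) (r)) (p (h))) (r)) (g (u (f (h) (r)) (f (h) (r)) (p (h))) (u (f (h) (r)) (f (h) (r)) (g (r) (u (h) (h) (g (r) (r)))))))  →  (u (f (f (h) (p (h))) (u (f (h) (r)) (f (h) (r)) (u (h) (h) (r)))) (f (f (f (h) (r)) (p (h))) (r)) (g (u (f (h) (r)) (f (h) (r)) (p (h))) (u (f (h) (r)) (f (h) (r)) (u (h) (h) (g (r) (r))))))
2. (u (f (f (h) (p (h))) (u (f (h) (r)) (f (h) (r)) (u (h) (h) (r)))) (f (f (f (h) (r)) (p (h))) (r)) (g (u (f (h) (r)) (f (h) (r)) (p (h))) (u (f (h) (r)) (f (h) (r)) (u (h) (h) (g (r) (r))))))  →  (u (f (f (h) (p (h))) (u (f (h) (r)) (f (h) (r)) (u (h) (h) (r)))) (f (f (f (h) (r)) (p (h))) (r)) (g (u (f (h) (r)) (f (h) (r)) (p (h))) (u (f (h) (r)) (f (h) (r)) (u (h) (h) (r)))))
normal form: (u (f (f (h) (p (h))) (u (f (h) (r)) (f (h) (r)) (u (h) (h) (r)))) (f (f (f (h) (r)) (p (h))) (r)) (g (u (f (h) (r)) (f (h) (r)) (p (h))) (u (f (h) (r)) (f (h) (r)) (u (h) (h) (r)))))

size = 46


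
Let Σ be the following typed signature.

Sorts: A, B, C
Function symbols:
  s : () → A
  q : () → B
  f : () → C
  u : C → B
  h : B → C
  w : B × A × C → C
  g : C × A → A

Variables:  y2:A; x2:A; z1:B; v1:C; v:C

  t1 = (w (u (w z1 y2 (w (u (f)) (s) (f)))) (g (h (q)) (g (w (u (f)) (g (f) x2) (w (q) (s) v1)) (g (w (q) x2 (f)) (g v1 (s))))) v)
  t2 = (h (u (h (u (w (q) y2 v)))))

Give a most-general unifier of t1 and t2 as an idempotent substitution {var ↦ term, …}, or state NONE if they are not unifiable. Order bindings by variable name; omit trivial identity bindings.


NONE (not unifiable)

head clash or occurs-check failure — not unifiable


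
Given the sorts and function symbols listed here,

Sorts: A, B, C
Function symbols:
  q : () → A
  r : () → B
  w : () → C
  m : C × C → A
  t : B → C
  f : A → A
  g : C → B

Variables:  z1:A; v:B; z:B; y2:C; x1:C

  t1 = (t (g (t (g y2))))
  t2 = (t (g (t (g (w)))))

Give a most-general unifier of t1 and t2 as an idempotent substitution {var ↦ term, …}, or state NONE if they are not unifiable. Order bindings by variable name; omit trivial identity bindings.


{y2 ↦ (w)}


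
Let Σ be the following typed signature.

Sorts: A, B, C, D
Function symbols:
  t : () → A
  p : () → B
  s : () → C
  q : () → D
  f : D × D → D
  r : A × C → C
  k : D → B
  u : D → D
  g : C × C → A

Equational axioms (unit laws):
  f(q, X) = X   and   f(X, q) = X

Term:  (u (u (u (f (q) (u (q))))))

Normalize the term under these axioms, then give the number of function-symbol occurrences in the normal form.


1. (u (u (u (f (q) (u (q))))))  →  (u (u (u (u (q)))))
normal form: (u (u (u (u (q)))))

size = 5


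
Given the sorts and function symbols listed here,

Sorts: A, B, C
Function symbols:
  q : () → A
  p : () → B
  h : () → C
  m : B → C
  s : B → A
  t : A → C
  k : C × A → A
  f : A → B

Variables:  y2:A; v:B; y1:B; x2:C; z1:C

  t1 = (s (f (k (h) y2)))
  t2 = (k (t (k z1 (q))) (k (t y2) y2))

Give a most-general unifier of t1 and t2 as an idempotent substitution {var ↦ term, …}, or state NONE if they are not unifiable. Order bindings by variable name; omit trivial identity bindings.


NONE (not unifiable)

head clash or occurs-check failure — not unifiable


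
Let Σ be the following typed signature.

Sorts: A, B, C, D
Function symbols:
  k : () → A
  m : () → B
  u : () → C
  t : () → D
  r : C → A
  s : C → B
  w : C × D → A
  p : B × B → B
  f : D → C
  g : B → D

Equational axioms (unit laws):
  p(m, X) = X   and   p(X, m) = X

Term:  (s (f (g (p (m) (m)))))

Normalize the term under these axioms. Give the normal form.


normal form = (s (f (g (m))))

1. (s (f (g (p (m) (m)))))  →  (s (f (g (m))))


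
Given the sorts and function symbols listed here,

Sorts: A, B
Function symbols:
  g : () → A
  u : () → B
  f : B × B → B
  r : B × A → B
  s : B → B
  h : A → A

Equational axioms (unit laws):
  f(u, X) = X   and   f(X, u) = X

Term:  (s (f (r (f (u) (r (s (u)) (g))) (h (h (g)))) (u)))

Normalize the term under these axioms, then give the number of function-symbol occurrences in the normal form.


size = 9

1. (s (f (r (f (u) (r (s (u)) (g))) (h (h (g)))) (u)))  →  (s (r (f (u) (r (s (u)) (g))) (h (h (g)))))
2. (s (r (f (u) (r (s (u)) (g))) (h (h (g)))))  →  (s (r (r (s (u)) (g)) (h (h (g)))))
normal form: (s (r (r (s (u)) (g)) (h (h (g)))))


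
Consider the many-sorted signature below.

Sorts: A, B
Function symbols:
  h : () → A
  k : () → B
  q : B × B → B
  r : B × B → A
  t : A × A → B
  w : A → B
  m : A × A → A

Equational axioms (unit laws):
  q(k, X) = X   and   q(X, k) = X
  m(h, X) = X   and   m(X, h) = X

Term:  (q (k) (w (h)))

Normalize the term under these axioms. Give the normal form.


1. (q (k) (w (h)))  →  (w (h))

normal form = (w (h))


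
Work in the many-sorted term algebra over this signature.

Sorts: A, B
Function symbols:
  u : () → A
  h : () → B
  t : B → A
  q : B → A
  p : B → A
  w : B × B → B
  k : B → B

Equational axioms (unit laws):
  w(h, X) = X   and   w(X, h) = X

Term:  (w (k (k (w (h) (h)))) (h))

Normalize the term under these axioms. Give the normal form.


1. (w (k (k (w (h) (h)))) (h))  →  (k (k (w (h) (h))))
2. (k (k (w (h) (h))))  →  (k (k (h)))

normal form = (k (k (h)))


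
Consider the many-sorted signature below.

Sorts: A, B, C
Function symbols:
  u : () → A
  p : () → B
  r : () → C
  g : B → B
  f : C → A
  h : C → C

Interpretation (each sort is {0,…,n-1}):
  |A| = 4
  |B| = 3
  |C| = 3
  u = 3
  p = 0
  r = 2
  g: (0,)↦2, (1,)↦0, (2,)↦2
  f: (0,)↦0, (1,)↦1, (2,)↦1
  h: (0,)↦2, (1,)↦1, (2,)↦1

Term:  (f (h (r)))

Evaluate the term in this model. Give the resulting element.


value = 1

  r = 2
  (h (r)) = h(2,) = 1
  (f (h (r))) = f(1,) = 1


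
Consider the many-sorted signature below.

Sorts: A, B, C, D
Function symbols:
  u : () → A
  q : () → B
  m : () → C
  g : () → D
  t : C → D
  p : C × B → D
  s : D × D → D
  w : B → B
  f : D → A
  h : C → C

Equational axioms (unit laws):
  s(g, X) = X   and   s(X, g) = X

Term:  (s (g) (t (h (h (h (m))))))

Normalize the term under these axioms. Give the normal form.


1. (s (g) (t (h (h (h (m))))))  →  (t (h (h (h (m)))))

normal form = (t (h (h (h (m)))))


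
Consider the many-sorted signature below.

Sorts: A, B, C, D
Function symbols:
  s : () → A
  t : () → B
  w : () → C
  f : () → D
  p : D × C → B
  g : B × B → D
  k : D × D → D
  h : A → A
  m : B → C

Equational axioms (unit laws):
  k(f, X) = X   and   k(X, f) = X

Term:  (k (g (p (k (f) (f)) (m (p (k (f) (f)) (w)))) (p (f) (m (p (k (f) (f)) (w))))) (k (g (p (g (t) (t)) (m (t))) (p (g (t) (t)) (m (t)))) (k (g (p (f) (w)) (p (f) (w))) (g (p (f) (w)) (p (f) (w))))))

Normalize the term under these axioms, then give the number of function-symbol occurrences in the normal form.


size = 43

1. (k (g (p (k (f) (f)) (m (p (k (f) (f)) (w)))) (p (f) (m (p (k (f) (f)) (w))))) (k (g (p (g (t) (t)) (m (t))) (p (g (t) (t)) (m (t)))) (k (g (p (f) (w)) (p (f) (w))) (g (p (f) (w)) (p (f) (w))))))  →  (k (g (p (f) (m (p (k (f) (f)) (w)))) (p (f) (m (p (k (f) (f)) (w))))) (k (g (p (g (t) (t)) (m (t))) (p (g (t) (t)) (m (t)))) (k (g (p (f) (w)) (p (f) (w))) (g (p (f) (w)) (p (f) (w))))))
2. (k (g (p (f) (m (p (k (f) (f)) (w)))) (p (f) (m (p (k (f) (f)) (w))))) (k (g (p (g (t) (t)) (m (t))) (p (g (t) (t)) (m (t)))) (k (g (p (f) (w)) (p (f) (w))) (g (p (f) (w)) (p (f) (w))))))  →  (k (g (p (f) (m (p (f) (w)))) (p (f) (m (p (k (f) (f)) (w))))) (k (g (p (g (t) (t)) (m (t))) (p (g (t) (t)) (m (t)))) (k (g (p (f) (w)) (p (f) (w))) (g (p (f) (w)) (p (f) (w))))))
3. (k (g (p (f) (m (p (f) (w)))) (p (f) (m (p (k (f) (f)) (w))))) (k (g (p (g (t) (t)) (m (t))) (p (g (t) (t)) (m (t)))) (k (g (p (f) (w)) (p (f) (w))) (g (p (f) (w)) (p (f) (w))))))  →  (k (g (p (f) (m (p (f) (w)))) (p (f) (m (p (f) (w))))) (k (g (p (g (t) (t)) (m (t))) (p (g (t) (t)) (m (t)))) (k (g (p (f) (w)) (p (f) (w))) (g (p (f) (w)) (p (f) (w))))))
normal form: (k (g (p (f) (m (p (f) (w)))) (p (f) (m (p (f) (w))))) (k (g (p (g (t) (t)) (m (t))) (p (g (t) (t)) (m (t)))) (k (g (p (f) (w)) (p (f) (w))) (g (p (f) (w)) (p (f) (w))))))


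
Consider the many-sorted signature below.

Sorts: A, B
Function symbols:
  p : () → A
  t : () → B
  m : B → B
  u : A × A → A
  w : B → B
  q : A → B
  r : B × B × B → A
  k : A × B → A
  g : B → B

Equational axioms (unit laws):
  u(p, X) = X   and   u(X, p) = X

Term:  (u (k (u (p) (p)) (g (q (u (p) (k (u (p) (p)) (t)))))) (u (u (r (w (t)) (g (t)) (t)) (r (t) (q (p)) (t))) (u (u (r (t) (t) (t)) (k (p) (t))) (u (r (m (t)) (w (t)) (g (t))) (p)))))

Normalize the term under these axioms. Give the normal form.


1. (u (k (u (p) (p)) (g (q (u (p) (k (u (p) (p)) (t)))))) (u (u (r (w (t)) (g (t)) (t)) (r (t) (q (p)) (t))) (u (u (r (t) (t) (t)) (k (p) (t))) (u (r (m (t)) (w (t)) (g (t))) (p)))))  →  (u (k (p) (g (q (u (p) (k (u (p) (p)) (t)))))) (u (u (r (w (t)) (g (t)) (t)) (r (t) (q (p)) (t))) (u (u (r (t) (t) (t)) (k (p) (t))) (u (r (m (t)) (w (t)) (g (t))) (p)))))
2. (u (k (p) (g (q (u (p) (k (u (p) (p)) (t)))))) (u (u (r (w (t)) (g (t)) (t)) (r (t) (q (p)) (t))) (u (u (r (t) (t) (t)) (k (p) (t))) (u (r (m (t)) (w (t)) (g (t))) (p)))))  →  (u (k (p) (g (q (k (u (p) (p)) (t))))) (u (u (r (w (t)) (g (t)) (t)) (r (t) (q (p)) (t))) (u (u (r (t) (t) (t)) (k (p) (t))) (u (r (m (t)) (w (t)) (g (t))) (p)))))
3. (u (k (p) (g (q (k (u (p) (p)) (t))))) (u (u (r (w (t)) (g (t)) (t)) (r (t) (q (p)) (t))) (u (u (r (t) (t) (t)) (k (p) (t))) (u (r (m (t)) (w (t)) (g (t))) (p)))))  →  (u (k (p) (g (q (k (p) (t))))) (u (u (r (w (t)) (g (t)) (t)) (r (t) (q (p)) (t))) (u (u (r (t) (t) (t)) (k (p) (t))) (u (r (m (t)) (w (t)) (g (t))) (p)))))
4. (u (k (p) (g (q (k (p) (t))))) (u (u (r (w (t)) (g (t)) (t)) (r (t) (q (p)) (t))) (u (u (r (t) (t) (t)) (k (p) (t))) (u (r (m (t)) (w (t)) (g (t))) (p)))))  →  (u (k (p) (g (q (k (p) (t))))) (u (u (r (w (t)) (g (t)) (t)) (r (t) (q (p)) (t))) (u (u (r (t) (t) (t)) (k (p) (t))) (r (m (t)) (w (t)) (g (t))))))

normal form = (u (k (p) (g (q (k (p) (t))))) (u (u (r (w (t)) (g (t)) (t)) (r (t) (q (p)) (t))) (u (u (r (t) (t) (t)) (k (p) (t))) (r (m (t)) (w (t)) (g (t))))))


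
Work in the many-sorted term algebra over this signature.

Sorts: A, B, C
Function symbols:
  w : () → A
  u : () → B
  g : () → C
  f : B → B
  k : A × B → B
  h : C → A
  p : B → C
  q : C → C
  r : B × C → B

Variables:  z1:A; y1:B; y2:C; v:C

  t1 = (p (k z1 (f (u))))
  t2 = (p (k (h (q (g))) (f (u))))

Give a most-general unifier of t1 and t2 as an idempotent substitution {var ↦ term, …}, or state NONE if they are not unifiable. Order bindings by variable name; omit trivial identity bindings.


{z1 ↦ (h (q (g)))}


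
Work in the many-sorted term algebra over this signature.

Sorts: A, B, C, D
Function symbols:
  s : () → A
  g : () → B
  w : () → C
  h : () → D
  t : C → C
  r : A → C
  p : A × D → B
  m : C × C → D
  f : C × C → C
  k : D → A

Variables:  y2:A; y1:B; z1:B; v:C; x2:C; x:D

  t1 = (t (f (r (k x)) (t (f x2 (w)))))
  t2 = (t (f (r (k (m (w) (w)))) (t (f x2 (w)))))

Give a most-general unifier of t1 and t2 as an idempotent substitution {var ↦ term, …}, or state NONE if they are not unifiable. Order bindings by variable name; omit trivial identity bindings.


{x ↦ (m (w) (w))}


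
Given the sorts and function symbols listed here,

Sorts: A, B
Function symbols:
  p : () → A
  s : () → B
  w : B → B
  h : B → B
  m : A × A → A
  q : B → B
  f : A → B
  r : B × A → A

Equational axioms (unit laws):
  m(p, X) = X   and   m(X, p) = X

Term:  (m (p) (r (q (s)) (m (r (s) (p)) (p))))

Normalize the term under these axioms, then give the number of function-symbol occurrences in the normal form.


size = 6

1. (m (p) (r (q (s)) (m (r (s) (p)) (p))))  →  (r (q (s)) (m (r (s) (p)) (p)))
2. (r (q (s)) (m (r (s) (p)) (p)))  →  (r (q (s)) (r (s) (p)))
normal form: (r (q (s)) (r (s) (p)))


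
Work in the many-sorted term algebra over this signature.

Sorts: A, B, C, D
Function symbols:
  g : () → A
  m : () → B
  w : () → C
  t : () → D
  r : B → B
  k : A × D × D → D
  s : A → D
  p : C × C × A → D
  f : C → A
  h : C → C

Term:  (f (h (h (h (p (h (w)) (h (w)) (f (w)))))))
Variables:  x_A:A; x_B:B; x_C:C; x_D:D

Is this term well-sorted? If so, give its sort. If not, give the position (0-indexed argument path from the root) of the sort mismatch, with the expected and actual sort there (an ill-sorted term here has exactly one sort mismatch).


            (w) : C
          (h (w)) : C
            (w) : C
          (h (w)) : C
            (w) : C
          (f (w)) : A
        (p (h (w)) (h (w)) (f (w))) : D
      (h (p (h (w)) (h (w)) (f (w)))) : ✗ arg 0 at [0, 0, 0, 0] has sort D, expected C

ill-sorted at position [0, 0, 0, 0]: expected C, got D


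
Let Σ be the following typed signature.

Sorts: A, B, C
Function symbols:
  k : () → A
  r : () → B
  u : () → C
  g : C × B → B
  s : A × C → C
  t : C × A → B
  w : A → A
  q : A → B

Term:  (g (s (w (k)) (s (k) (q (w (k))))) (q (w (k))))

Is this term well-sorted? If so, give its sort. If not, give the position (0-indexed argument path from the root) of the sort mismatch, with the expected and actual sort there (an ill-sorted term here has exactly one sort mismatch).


ill-sorted at position [0, 1, 1]: expected C, got B

      (k) : A
    (w (k)) : A
      (k) : A
          (k) : A
        (w (k)) : A
      (q (w (k))) : B
    (s (k) (q (w (k)))) : ✗ arg 1 at [0, 1, 1] has sort B, expected C
      (k) : A
    (w (k)) : A
  (q (w (k))) : B


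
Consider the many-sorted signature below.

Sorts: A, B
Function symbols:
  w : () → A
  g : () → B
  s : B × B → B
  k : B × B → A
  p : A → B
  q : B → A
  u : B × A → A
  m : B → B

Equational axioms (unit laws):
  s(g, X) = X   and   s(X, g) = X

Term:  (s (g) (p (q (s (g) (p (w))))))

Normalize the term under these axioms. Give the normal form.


1. (s (g) (p (q (s (g) (p (w))))))  →  (p (q (s (g) (p (w)))))
2. (p (q (s (g) (p (w)))))  →  (p (q (p (w))))

normal form = (p (q (p (w))))


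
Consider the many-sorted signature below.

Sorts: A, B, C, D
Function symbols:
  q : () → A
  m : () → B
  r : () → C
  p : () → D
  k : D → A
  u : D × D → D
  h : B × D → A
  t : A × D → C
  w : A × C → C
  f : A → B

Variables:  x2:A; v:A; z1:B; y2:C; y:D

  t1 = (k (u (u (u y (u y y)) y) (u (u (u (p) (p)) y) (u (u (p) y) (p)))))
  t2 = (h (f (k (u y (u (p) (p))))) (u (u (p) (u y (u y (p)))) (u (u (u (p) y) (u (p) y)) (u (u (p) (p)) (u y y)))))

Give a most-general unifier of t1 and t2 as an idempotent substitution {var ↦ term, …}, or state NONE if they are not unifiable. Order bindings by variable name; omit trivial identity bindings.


NONE (not unifiable)

head clash or occurs-check failure — not unifiable


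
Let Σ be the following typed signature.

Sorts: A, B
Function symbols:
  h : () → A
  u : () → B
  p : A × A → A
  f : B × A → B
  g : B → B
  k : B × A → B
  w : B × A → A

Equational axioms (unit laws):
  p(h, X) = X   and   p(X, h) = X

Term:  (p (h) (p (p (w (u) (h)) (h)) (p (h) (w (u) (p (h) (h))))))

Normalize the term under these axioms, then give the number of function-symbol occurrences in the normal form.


1. (p (h) (p (p (w (u) (h)) (h)) (p (h) (w (u) (p (h) (h))))))  →  (p (p (w (u) (h)) (h)) (p (h) (w (u) (p (h) (h)))))
2. (p (p (w (u) (h)) (h)) (p (h) (w (u) (p (h) (h)))))  →  (p (w (u) (h)) (p (h) (w (u) (p (h) (h)))))
3. (p (w (u) (h)) (p (h) (w (u) (p (h) (h)))))  →  (p (w (u) (h)) (w (u) (p (h) (h))))
4. (p (w (u) (h)) (w (u) (p (h) (h))))  →  (p (w (u) (h)) (w (u) (h)))
normal form: (p (w (u) (h)) (w (u) (h)))

size = 7


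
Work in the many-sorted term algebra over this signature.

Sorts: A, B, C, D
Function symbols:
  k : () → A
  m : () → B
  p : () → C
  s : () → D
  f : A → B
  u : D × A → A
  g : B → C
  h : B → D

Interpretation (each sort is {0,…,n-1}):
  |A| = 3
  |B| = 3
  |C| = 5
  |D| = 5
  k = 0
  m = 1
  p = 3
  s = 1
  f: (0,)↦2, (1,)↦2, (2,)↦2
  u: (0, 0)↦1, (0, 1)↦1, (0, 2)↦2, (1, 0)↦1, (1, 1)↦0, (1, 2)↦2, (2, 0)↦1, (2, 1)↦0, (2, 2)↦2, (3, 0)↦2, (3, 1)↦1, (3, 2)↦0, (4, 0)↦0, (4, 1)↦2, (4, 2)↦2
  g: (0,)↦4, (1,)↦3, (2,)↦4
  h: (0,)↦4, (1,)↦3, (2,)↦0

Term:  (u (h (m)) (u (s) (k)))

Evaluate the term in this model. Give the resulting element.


value = 1

  m = 1
  (h (m)) = h(1,) = 3
  s = 1
  k = 0
  (u (s) (k)) = u(1, 0) = 1
  (u (h (m)) (u (s) (k))) = u(3, 1) = 1


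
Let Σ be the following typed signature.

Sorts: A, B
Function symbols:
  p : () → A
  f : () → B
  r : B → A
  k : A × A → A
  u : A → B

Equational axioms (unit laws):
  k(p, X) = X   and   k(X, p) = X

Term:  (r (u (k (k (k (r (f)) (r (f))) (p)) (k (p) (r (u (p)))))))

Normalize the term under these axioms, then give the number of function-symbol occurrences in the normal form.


1. (r (u (k (k (k (r (f)) (r (f))) (p)) (k (p) (r (u (p)))))))  →  (r (u (k (k (r (f)) (r (f))) (k (p) (r (u (p)))))))
2. (r (u (k (k (r (f)) (r (f))) (k (p) (r (u (p)))))))  →  (r (u (k (k (r (f)) (r (f))) (r (u (p))))))
normal form: (r (u (k (k (r (f)) (r (f))) (r (u (p))))))

size = 11


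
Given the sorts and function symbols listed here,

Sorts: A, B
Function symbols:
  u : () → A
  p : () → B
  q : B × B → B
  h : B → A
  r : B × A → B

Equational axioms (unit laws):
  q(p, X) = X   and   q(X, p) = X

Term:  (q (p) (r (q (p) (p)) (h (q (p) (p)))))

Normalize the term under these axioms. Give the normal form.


1. (q (p) (r (q (p) (p)) (h (q (p) (p)))))  →  (r (q (p) (p)) (h (q (p) (p))))
2. (r (q (p) (p)) (h (q (p) (p))))  →  (r (p) (h (q (p) (p))))
3. (r (p) (h (q (p) (p))))  →  (r (p) (h (p)))

normal form = (r (p) (h (p)))


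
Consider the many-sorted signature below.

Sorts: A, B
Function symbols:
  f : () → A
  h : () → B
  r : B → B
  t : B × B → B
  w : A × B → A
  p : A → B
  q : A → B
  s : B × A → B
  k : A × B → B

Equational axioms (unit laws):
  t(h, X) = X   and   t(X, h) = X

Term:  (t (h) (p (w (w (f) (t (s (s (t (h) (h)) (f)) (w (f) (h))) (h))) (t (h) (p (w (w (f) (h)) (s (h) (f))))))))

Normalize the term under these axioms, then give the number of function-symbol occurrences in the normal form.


size = 19

1. (t (h) (p (w (w (f) (t (s (s (t (h) (h)) (f)) (w (f) (h))) (h))) (t (h) (p (w (w (f) (h)) (s (h) (f))))))))  →  (p (w (w (f) (t (s (s (t (h) (h)) (f)) (w (f) (h))) (h))) (t (h) (p (w (w (f) (h)) (s (h) (f)))))))
2. (p (w (w (f) (t (s (s (t (h) (h)) (f)) (w (f) (h))) (h))) (t (h) (p (w (w (f) (h)) (s (h) (f)))))))  →  (p (w (w (f) (s (s (t (h) (h)) (f)) (w (f) (h)))) (t (h) (p (w (w (f) (h)) (s (h) (f)))))))
3. (p (w (w (f) (s (s (t (h) (h)) (f)) (w (f) (h)))) (t (h) (p (w (w (f) (h)) (s (h) (f)))))))  →  (p (w (w (f) (s (s (h) (f)) (w (f) (h)))) (t (h) (p (w (w (f) (h)) (s (h) (f)))))))
4. (p (w (w (f) (s (s (h) (f)) (w (f) (h)))) (t (h) (p (w (w (f) (h)) (s (h) (f)))))))  →  (p (w (w (f) (s (s (h) (f)) (w (f) (h)))) (p (w (w (f) (h)) (s (h) (f))))))
normal form: (p (w (w (f) (s (s (h) (f)) (w (f) (h)))) (p (w (w (f) (h)) (s (h) (f))))))


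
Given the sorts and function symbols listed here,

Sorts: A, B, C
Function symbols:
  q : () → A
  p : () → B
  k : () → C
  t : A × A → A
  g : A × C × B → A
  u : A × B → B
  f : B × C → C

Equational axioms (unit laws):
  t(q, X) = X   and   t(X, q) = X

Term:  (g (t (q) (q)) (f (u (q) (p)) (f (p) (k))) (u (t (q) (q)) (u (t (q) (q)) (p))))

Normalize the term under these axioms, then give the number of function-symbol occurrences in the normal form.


1. (g (t (q) (q)) (f (u (q) (p)) (f (p) (k))) (u (t (q) (q)) (u (t (q) (q)) (p))))  →  (g (q) (f (u (q) (p)) (f (p) (k))) (u (t (q) (q)) (u (t (q) (q)) (p))))
2. (g (q) (f (u (q) (p)) (f (p) (k))) (u (t (q) (q)) (u (t (q) (q)) (p))))  →  (g (q) (f (u (q) (p)) (f (p) (k))) (u (q) (u (t (q) (q)) (p))))
3. (g (q) (f (u (q) (p)) (f (p) (k))) (u (q) (u (t (q) (q)) (p))))  →  (g (q) (f (u (q) (p)) (f (p) (k))) (u (q) (u (q) (p))))
normal form: (g (q) (f (u (q) (p)) (f (p) (k))) (u (q) (u (q) (p))))

size = 14


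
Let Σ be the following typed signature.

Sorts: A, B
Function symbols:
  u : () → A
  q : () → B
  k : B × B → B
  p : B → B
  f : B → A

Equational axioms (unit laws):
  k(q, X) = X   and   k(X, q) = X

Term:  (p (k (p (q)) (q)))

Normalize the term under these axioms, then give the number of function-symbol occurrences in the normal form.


1. (p (k (p (q)) (q)))  →  (p (p (q)))
normal form: (p (p (q)))

size = 3
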